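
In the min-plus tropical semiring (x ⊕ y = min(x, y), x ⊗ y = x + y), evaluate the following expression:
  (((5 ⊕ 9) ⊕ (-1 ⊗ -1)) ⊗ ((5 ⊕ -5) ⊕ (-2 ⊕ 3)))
(((5 ⊕ 9) ⊕ (-1 ⊗ -1)) ⊗ ((5 ⊕ -5) ⊕ (-2 ⊕ 3))) = -7

Expand innermost to outermost. Recall ⊕ takes the minimum of its arguments and ⊗ takes their sum. Working out the expression (((5 ⊕ 9) ⊕ (-1 ⊗ -1)) ⊗ ((5 ⊕ -5) ⊕ (-2 ⊕ 3))) gives -7.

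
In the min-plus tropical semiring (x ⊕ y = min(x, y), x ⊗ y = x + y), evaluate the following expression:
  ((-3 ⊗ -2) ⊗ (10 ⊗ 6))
((-3 ⊗ -2) ⊗ (10 ⊗ 6)) = 11

Expand innermost to outermost. Recall ⊕ takes the minimum of its arguments and ⊗ takes their sum. Working out the expression ((-3 ⊗ -2) ⊗ (10 ⊗ 6)) gives 11.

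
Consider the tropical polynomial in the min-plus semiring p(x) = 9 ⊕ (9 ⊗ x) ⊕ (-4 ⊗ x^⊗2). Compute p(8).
p(8) = 9

A tropical monomial a ⊗ x^⊗i evaluates to a + i · x. Evaluating each term at x = 8:
  Term 0 contributes 9 + 0 · 8 = 9
  Term 1 contributes 9 + 1 · 8 = 17
  Term 2 contributes -4 + 2 · 8 = 12
p(8) = ⊕ of these = min[9, 17, 12] = 9.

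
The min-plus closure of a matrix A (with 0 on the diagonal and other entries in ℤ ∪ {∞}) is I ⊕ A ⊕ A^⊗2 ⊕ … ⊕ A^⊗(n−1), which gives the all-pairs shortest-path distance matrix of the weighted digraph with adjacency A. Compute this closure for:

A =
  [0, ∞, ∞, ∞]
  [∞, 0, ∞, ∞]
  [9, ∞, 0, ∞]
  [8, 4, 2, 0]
Closure =
  [0, ∞, ∞, ∞]
  [∞, 0, ∞, ∞]
  [9, ∞, 0, ∞]
  [8, 4, 2, 0]

This is the Floyd-Warshall all-pairs shortest-path computation. For each intermediate vertex k = 0, 1, …, 3, update dist[i][j] ← min(dist[i][j], dist[i][k] + dist[k][j]). The final matrix gives, for each (i, j), the minimum total weight of any directed path from i to j (possibly empty when i = j).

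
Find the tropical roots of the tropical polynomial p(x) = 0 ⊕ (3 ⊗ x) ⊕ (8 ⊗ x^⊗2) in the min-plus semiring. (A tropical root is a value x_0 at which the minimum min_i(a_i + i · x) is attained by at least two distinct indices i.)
Roots: {-5, -3}

Each tropical root is a break point of the lower envelope of the lines y = a_i + i · x (there are 3 lines, with slopes 0, 1, ..., 2). Only the lines that attain the minimum somewhere contribute to roots; other lines are dominated. Here the surviving (envelope) indices are i = 2, i = 1, i = 0.
Intersections between consecutive envelope lines give the roots: for adjacent envelope indices i < j the intersection is x = (a_i − a_j) / (j − i). Reading off the sorted break points: {-5, -3}.
Verification: at each break x_0, at least two indices attain the minimum of min_i(a_i + i · x_0).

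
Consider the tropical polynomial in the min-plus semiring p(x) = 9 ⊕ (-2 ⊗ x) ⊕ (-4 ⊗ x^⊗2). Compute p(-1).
p(-1) = -6

A tropical monomial a ⊗ x^⊗i evaluates to a + i · x. Evaluating each term at x = -1:
  Term 0 contributes 9 + 0 · -1 = 9
  Term 1 contributes -2 + 1 · -1 = -3
  Term 2 contributes -4 + 2 · -1 = -6
p(-1) = ⊕ of these = min[9, -3, -6] = -6.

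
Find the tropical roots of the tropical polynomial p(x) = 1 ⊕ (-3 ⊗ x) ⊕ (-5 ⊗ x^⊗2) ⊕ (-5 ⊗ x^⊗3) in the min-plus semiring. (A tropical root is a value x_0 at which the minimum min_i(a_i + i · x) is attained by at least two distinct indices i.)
Roots: {0, 2, 4}

Each tropical root is a break point of the lower envelope of the lines y = a_i + i · x (there are 4 lines, with slopes 0, 1, ..., 3). Only the lines that attain the minimum somewhere contribute to roots; other lines are dominated. Here the surviving (envelope) indices are i = 3, i = 2, i = 1, i = 0.
Intersections between consecutive envelope lines give the roots: for adjacent envelope indices i < j the intersection is x = (a_i − a_j) / (j − i). Reading off the sorted break points: {0, 2, 4}.
Verification: at each break x_0, at least two indices attain the minimum of min_i(a_i + i · x_0).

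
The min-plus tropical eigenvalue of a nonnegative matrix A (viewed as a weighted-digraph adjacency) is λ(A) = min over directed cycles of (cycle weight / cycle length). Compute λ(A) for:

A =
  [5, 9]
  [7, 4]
λ(A) = 4

Enumerate directed cycles and compute their means (weight / length). Sample:
  cycle 0 → 0: weight = 5, length = 1, mean = 5/1 ≈ 5.000
  cycle 1 → 1: weight = 4, length = 1, mean = 4/1 ≈ 4.000
  cycle 0 → 1 → 0: weight = 16, length = 2, mean = 16/2 ≈ 8.000
  cycle 1 → 0 → 1: weight = 16, length = 2, mean = 16/2 ≈ 8.000
Minimum mean = 4.000, attained e.g. along the cycle 1 → 1 with weight 4 and length 1. So λ(A) = 4/1 = 4.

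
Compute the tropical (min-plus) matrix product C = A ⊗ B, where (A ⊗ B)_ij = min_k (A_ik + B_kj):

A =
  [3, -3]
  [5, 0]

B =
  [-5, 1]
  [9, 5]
A ⊗ B =
  [-2, 2]
  [0, 5]

Apply the min-plus product entry-by-entry:
  C[0][0] = min over k of (A[0][0] + B[0][0] = 3 + -5 = -2, A[0][1] + B[1][0] = -3 + 9 = 6) = -2 (attained at k = 0)
  C[0][1] = min over k of (A[0][0] + B[0][1] = 3 + 1 = 4, A[0][1] + B[1][1] = -3 + 5 = 2) = 2 (attained at k = 1)
  C[1][0] = min over k of (A[1][0] + B[0][0] = 5 + -5 = 0, A[1][1] + B[1][0] = 0 + 9 = 9) = 0 (attained at k = 0)
  C[1][1] = min over k of (A[1][0] + B[0][1] = 5 + 1 = 6, A[1][1] + B[1][1] = 0 + 5 = 5) = 5 (attained at k = 1)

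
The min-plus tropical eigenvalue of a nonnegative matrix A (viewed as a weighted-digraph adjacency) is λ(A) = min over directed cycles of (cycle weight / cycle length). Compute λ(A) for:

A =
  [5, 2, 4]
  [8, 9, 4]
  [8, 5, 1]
λ(A) = 1

Enumerate directed cycles and compute their means (weight / length). Sample:
  cycle 0 → 0: weight = 5, length = 1, mean = 5/1 ≈ 5.000
  cycle 1 → 1: weight = 9, length = 1, mean = 9/1 ≈ 9.000
  cycle 2 → 2: weight = 1, length = 1, mean = 1/1 ≈ 1.000
  cycle 0 → 1 → 0: weight = 10, length = 2, mean = 10/2 ≈ 5.000
  cycle 0 → 2 → 0: weight = 12, length = 2, mean = 12/2 ≈ 6.000
  cycle 1 → 0 → 1: weight = 10, length = 2, mean = 10/2 ≈ 5.000
Minimum mean = 1.000, attained e.g. along the cycle 2 → 2 with weight 1 and length 1. So λ(A) = 1/1 = 1.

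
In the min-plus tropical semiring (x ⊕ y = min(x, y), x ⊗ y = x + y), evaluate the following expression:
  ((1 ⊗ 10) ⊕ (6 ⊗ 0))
((1 ⊗ 10) ⊕ (6 ⊗ 0)) = 6

Expand innermost to outermost. Recall ⊕ takes the minimum of its arguments and ⊗ takes their sum. Working out the expression ((1 ⊗ 10) ⊕ (6 ⊗ 0)) gives 6.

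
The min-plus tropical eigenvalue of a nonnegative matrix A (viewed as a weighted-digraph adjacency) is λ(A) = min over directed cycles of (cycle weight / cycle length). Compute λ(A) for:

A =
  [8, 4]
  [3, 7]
λ(A) = 7/2

Enumerate directed cycles and compute their means (weight / length). Sample:
  cycle 0 → 0: weight = 8, length = 1, mean = 8/1 ≈ 8.000
  cycle 1 → 1: weight = 7, length = 1, mean = 7/1 ≈ 7.000
  cycle 0 → 1 → 0: weight = 7, length = 2, mean = 7/2 ≈ 3.500
  cycle 1 → 0 → 1: weight = 7, length = 2, mean = 7/2 ≈ 3.500
Minimum mean = 3.500, attained e.g. along the cycle 0 → 1 → 0 with weight 7 and length 2. So λ(A) = 7/2 = 7/2.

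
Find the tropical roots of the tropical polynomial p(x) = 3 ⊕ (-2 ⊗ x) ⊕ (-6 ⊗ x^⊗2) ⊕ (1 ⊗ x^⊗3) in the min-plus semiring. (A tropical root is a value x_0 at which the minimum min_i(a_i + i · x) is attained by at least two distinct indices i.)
Roots: {-7, 4, 5}

Each tropical root is a break point of the lower envelope of the lines y = a_i + i · x (there are 4 lines, with slopes 0, 1, ..., 3). Only the lines that attain the minimum somewhere contribute to roots; other lines are dominated. Here the surviving (envelope) indices are i = 3, i = 2, i = 1, i = 0.
Intersections between consecutive envelope lines give the roots: for adjacent envelope indices i < j the intersection is x = (a_i − a_j) / (j − i). Reading off the sorted break points: {-7, 4, 5}.
Verification: at each break x_0, at least two indices attain the minimum of min_i(a_i + i · x_0).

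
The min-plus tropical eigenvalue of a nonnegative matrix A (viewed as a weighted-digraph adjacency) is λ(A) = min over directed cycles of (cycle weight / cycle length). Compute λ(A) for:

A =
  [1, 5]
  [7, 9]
λ(A) = 1

Enumerate directed cycles and compute their means (weight / length). Sample:
  cycle 0 → 0: weight = 1, length = 1, mean = 1/1 ≈ 1.000
  cycle 1 → 1: weight = 9, length = 1, mean = 9/1 ≈ 9.000
  cycle 0 → 1 → 0: weight = 12, length = 2, mean = 12/2 ≈ 6.000
  cycle 1 → 0 → 1: weight = 12, length = 2, mean = 12/2 ≈ 6.000
Minimum mean = 1.000, attained e.g. along the cycle 0 → 0 with weight 1 and length 1. So λ(A) = 1/1 = 1.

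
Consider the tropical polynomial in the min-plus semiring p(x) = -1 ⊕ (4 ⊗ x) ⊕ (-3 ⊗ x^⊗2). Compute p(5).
p(5) = -1

A tropical monomial a ⊗ x^⊗i evaluates to a + i · x. Evaluating each term at x = 5:
  Term 0 contributes -1 + 0 · 5 = -1
  Term 1 contributes 4 + 1 · 5 = 9
  Term 2 contributes -3 + 2 · 5 = 7
p(5) = ⊕ of these = min[-1, 9, 7] = -1.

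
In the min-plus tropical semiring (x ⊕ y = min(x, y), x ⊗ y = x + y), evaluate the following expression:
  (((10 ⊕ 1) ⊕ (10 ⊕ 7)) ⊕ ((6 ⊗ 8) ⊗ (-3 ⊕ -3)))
(((10 ⊕ 1) ⊕ (10 ⊕ 7)) ⊕ ((6 ⊗ 8) ⊗ (-3 ⊕ -3))) = 1

Expand innermost to outermost. Recall ⊕ takes the minimum of its arguments and ⊗ takes their sum. Working out the expression (((10 ⊕ 1) ⊕ (10 ⊕ 7)) ⊕ ((6 ⊗ 8) ⊗ (-3 ⊕ -3))) gives 1.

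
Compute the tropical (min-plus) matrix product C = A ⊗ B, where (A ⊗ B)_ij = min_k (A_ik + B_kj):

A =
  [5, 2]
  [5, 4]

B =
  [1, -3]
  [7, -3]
A ⊗ B =
  [6, -1]
  [6, 1]

Apply the min-plus product entry-by-entry:
  C[0][0] = min over k of (A[0][0] + B[0][0] = 5 + 1 = 6, A[0][1] + B[1][0] = 2 + 7 = 9) = 6 (attained at k = 0)
  C[0][1] = min over k of (A[0][0] + B[0][1] = 5 + -3 = 2, A[0][1] + B[1][1] = 2 + -3 = -1) = -1 (attained at k = 1)
  C[1][0] = min over k of (A[1][0] + B[0][0] = 5 + 1 = 6, A[1][1] + B[1][0] = 4 + 7 = 11) = 6 (attained at k = 0)
  C[1][1] = min over k of (A[1][0] + B[0][1] = 5 + -3 = 2, A[1][1] + B[1][1] = 4 + -3 = 1) = 1 (attained at k = 1)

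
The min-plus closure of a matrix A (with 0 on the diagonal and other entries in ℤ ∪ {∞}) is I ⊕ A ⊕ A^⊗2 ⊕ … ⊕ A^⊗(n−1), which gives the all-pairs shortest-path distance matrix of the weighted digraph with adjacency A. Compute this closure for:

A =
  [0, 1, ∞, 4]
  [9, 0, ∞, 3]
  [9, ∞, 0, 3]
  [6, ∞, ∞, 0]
Closure =
  [0, 1, ∞, 4]
  [9, 0, ∞, 3]
  [9, 10, 0, 3]
  [6, 7, ∞, 0]

This is the Floyd-Warshall all-pairs shortest-path computation. For each intermediate vertex k = 0, 1, …, 3, update dist[i][j] ← min(dist[i][j], dist[i][k] + dist[k][j]). The final matrix gives, for each (i, j), the minimum total weight of any directed path from i to j (possibly empty when i = j).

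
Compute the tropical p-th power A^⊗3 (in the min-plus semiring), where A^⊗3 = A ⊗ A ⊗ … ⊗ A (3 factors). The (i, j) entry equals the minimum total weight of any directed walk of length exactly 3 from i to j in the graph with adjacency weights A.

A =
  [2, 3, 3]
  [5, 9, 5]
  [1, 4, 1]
A^⊗3 =
  [5, 7, 5]
  [7, 9, 7]
  [3, 5, 3]

Each entry (A^⊗3)_ij equals the minimum over all length-3 walks i = v_0 → v_1 → … → v_3 = j of Σ_t A[v_t][v_{t+1}]. For example, for (i, j) = (0, 2) we minimise over 9 possible intermediate vertex sequences; the minimum is 5, attained along the walk 0 → 2 → 2 → 2.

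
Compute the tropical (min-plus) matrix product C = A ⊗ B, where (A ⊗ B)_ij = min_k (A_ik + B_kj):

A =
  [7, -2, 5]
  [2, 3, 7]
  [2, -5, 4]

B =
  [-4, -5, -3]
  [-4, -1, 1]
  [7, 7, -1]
A ⊗ B =
  [-6, -3, -1]
  [-2, -3, -1]
  [-9, -6, -4]

Apply the min-plus product entry-by-entry:
  C[0][0] = min over k of (A[0][0] + B[0][0] = 7 + -4 = 3, A[0][1] + B[1][0] = -2 + -4 = -6, A[0][2] + B[2][0] = 5 + 7 = 12) = -6 (attained at k = 1)
  C[0][1] = min over k of (A[0][0] + B[0][1] = 7 + -5 = 2, A[0][1] + B[1][1] = -2 + -1 = -3, A[0][2] + B[2][1] = 5 + 7 = 12) = -3 (attained at k = 1)
  C[0][2] = min over k of (A[0][0] + B[0][2] = 7 + -3 = 4, A[0][1] + B[1][2] = -2 + 1 = -1, A[0][2] + B[2][2] = 5 + -1 = 4) = -1 (attained at k = 1)
  C[1][0] = min over k of (A[1][0] + B[0][0] = 2 + -4 = -2, A[1][1] + B[1][0] = 3 + -4 = -1, A[1][2] + B[2][0] = 7 + 7 = 14) = -2 (attained at k = 0)
  C[1][1] = min over k of (A[1][0] + B[0][1] = 2 + -5 = -3, A[1][1] + B[1][1] = 3 + -1 = 2, A[1][2] + B[2][1] = 7 + 7 = 14) = -3 (attained at k = 0)
  C[1][2] = min over k of (A[1][0] + B[0][2] = 2 + -3 = -1, A[1][1] + B[1][2] = 3 + 1 = 4, A[1][2] + B[2][2] = 7 + -1 = 6) = -1 (attained at k = 0)
  C[2][0] = min over k of (A[2][0] + B[0][0] = 2 + -4 = -2, A[2][1] + B[1][0] = -5 + -4 = -9, A[2][2] + B[2][0] = 4 + 7 = 11) = -9 (attained at k = 1)
  C[2][1] = min over k of (A[2][0] + B[0][1] = 2 + -5 = -3, A[2][1] + B[1][1] = -5 + -1 = -6, A[2][2] + B[2][1] = 4 + 7 = 11) = -6 (attained at k = 1)
  C[2][2] = min over k of (A[2][0] + B[0][2] = 2 + -3 = -1, A[2][1] + B[1][2] = -5 + 1 = -4, A[2][2] + B[2][2] = 4 + -1 = 3) = -4 (attained at k = 1)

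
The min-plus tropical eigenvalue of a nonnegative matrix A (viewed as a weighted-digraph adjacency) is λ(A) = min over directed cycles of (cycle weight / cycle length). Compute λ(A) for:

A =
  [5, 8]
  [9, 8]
λ(A) = 5

Enumerate directed cycles and compute their means (weight / length). Sample:
  cycle 0 → 0: weight = 5, length = 1, mean = 5/1 ≈ 5.000
  cycle 1 → 1: weight = 8, length = 1, mean = 8/1 ≈ 8.000
  cycle 0 → 1 → 0: weight = 17, length = 2, mean = 17/2 ≈ 8.500
  cycle 1 → 0 → 1: weight = 17, length = 2, mean = 17/2 ≈ 8.500
Minimum mean = 5.000, attained e.g. along the cycle 0 → 0 with weight 5 and length 1. So λ(A) = 5/1 = 5.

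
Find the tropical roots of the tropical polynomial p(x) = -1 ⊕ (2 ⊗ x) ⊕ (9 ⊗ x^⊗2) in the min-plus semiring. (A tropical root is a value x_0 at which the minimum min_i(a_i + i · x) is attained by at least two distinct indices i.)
Roots: {-7, -3}

Each tropical root is a break point of the lower envelope of the lines y = a_i + i · x (there are 3 lines, with slopes 0, 1, ..., 2). Only the lines that attain the minimum somewhere contribute to roots; other lines are dominated. Here the surviving (envelope) indices are i = 2, i = 1, i = 0.
Intersections between consecutive envelope lines give the roots: for adjacent envelope indices i < j the intersection is x = (a_i − a_j) / (j − i). Reading off the sorted break points: {-7, -3}.
Verification: at each break x_0, at least two indices attain the minimum of min_i(a_i + i · x_0).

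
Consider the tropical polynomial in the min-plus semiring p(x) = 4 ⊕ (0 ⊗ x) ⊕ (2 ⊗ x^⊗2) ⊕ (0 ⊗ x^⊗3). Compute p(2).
p(2) = 2

A tropical monomial a ⊗ x^⊗i evaluates to a + i · x. Evaluating each term at x = 2:
  Term 0 contributes 4 + 0 · 2 = 4
  Term 1 contributes 0 + 1 · 2 = 2
  Term 2 contributes 2 + 2 · 2 = 6
  Term 3 contributes 0 + 3 · 2 = 6
p(2) = ⊕ of these = min[4, 2, 6, 6] = 2.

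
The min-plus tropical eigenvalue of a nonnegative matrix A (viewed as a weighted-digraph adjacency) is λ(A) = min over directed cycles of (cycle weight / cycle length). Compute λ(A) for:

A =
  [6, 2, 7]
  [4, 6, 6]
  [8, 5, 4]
λ(A) = 3

Enumerate directed cycles and compute their means (weight / length). Sample:
  cycle 0 → 0: weight = 6, length = 1, mean = 6/1 ≈ 6.000
  cycle 1 → 1: weight = 6, length = 1, mean = 6/1 ≈ 6.000
  cycle 2 → 2: weight = 4, length = 1, mean = 4/1 ≈ 4.000
  cycle 0 → 1 → 0: weight = 6, length = 2, mean = 6/2 ≈ 3.000
  cycle 0 → 2 → 0: weight = 15, length = 2, mean = 15/2 ≈ 7.500
  cycle 1 → 0 → 1: weight = 6, length = 2, mean = 6/2 ≈ 3.000
Minimum mean = 3.000, attained e.g. along the cycle 0 → 1 → 0 with weight 6 and length 2. So λ(A) = 6/2 = 3.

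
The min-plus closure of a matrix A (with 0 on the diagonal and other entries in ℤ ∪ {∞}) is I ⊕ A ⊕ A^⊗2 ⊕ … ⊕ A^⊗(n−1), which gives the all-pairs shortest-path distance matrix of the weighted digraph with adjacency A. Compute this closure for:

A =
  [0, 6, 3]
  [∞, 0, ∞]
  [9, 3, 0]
Closure =
  [0, 6, 3]
  [∞, 0, ∞]
  [9, 3, 0]

This is the Floyd-Warshall all-pairs shortest-path computation. For each intermediate vertex k = 0, 1, …, 2, update dist[i][j] ← min(dist[i][j], dist[i][k] + dist[k][j]). The final matrix gives, for each (i, j), the minimum total weight of any directed path from i to j (possibly empty when i = j).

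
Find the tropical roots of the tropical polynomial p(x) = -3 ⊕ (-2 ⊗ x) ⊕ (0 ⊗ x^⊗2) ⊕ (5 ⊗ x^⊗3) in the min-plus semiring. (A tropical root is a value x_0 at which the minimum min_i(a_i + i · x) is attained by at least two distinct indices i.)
Roots: {-5, -2, -1}

Each tropical root is a break point of the lower envelope of the lines y = a_i + i · x (there are 4 lines, with slopes 0, 1, ..., 3). Only the lines that attain the minimum somewhere contribute to roots; other lines are dominated. Here the surviving (envelope) indices are i = 3, i = 2, i = 1, i = 0.
Intersections between consecutive envelope lines give the roots: for adjacent envelope indices i < j the intersection is x = (a_i − a_j) / (j − i). Reading off the sorted break points: {-5, -2, -1}.
Verification: at each break x_0, at least two indices attain the minimum of min_i(a_i + i · x_0).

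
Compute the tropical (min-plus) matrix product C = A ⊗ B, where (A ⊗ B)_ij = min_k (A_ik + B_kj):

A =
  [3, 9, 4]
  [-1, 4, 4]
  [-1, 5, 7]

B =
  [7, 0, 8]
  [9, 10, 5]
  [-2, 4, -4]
A ⊗ B =
  [2, 3, 0]
  [2, -1, 0]
  [5, -1, 3]

Apply the min-plus product entry-by-entry:
  C[0][0] = min over k of (A[0][0] + B[0][0] = 3 + 7 = 10, A[0][1] + B[1][0] = 9 + 9 = 18, A[0][2] + B[2][0] = 4 + -2 = 2) = 2 (attained at k = 2)
  C[0][1] = min over k of (A[0][0] + B[0][1] = 3 + 0 = 3, A[0][1] + B[1][1] = 9 + 10 = 19, A[0][2] + B[2][1] = 4 + 4 = 8) = 3 (attained at k = 0)
  C[0][2] = min over k of (A[0][0] + B[0][2] = 3 + 8 = 11, A[0][1] + B[1][2] = 9 + 5 = 14, A[0][2] + B[2][2] = 4 + -4 = 0) = 0 (attained at k = 2)
  C[1][0] = min over k of (A[1][0] + B[0][0] = -1 + 7 = 6, A[1][1] + B[1][0] = 4 + 9 = 13, A[1][2] + B[2][0] = 4 + -2 = 2) = 2 (attained at k = 2)
  C[1][1] = min over k of (A[1][0] + B[0][1] = -1 + 0 = -1, A[1][1] + B[1][1] = 4 + 10 = 14, A[1][2] + B[2][1] = 4 + 4 = 8) = -1 (attained at k = 0)
  C[1][2] = min over k of (A[1][0] + B[0][2] = -1 + 8 = 7, A[1][1] + B[1][2] = 4 + 5 = 9, A[1][2] + B[2][2] = 4 + -4 = 0) = 0 (attained at k = 2)
  C[2][0] = min over k of (A[2][0] + B[0][0] = -1 + 7 = 6, A[2][1] + B[1][0] = 5 + 9 = 14, A[2][2] + B[2][0] = 7 + -2 = 5) = 5 (attained at k = 2)
  C[2][1] = min over k of (A[2][0] + B[0][1] = -1 + 0 = -1, A[2][1] + B[1][1] = 5 + 10 = 15, A[2][2] + B[2][1] = 7 + 4 = 11) = -1 (attained at k = 0)
  C[2][2] = min over k of (A[2][0] + B[0][2] = -1 + 8 = 7, A[2][1] + B[1][2] = 5 + 5 = 10, A[2][2] + B[2][2] = 7 + -4 = 3) = 3 (attained at k = 2)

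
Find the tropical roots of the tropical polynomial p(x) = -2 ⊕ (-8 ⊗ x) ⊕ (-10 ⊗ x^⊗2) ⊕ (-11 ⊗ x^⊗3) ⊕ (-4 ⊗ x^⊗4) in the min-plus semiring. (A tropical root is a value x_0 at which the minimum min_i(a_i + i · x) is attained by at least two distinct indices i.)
Roots: {-7, 1, 2, 6}

Each tropical root is a break point of the lower envelope of the lines y = a_i + i · x (there are 5 lines, with slopes 0, 1, ..., 4). Only the lines that attain the minimum somewhere contribute to roots; other lines are dominated. Here the surviving (envelope) indices are i = 4, i = 3, i = 2, i = 1, i = 0.
Intersections between consecutive envelope lines give the roots: for adjacent envelope indices i < j the intersection is x = (a_i − a_j) / (j − i). Reading off the sorted break points: {-7, 1, 2, 6}.
Verification: at each break x_0, at least two indices attain the minimum of min_i(a_i + i · x_0).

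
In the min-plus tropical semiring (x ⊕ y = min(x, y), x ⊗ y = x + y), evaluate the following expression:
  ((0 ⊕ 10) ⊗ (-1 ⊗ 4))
((0 ⊕ 10) ⊗ (-1 ⊗ 4)) = 3

Expand innermost to outermost. Recall ⊕ takes the minimum of its arguments and ⊗ takes their sum. Working out the expression ((0 ⊕ 10) ⊗ (-1 ⊗ 4)) gives 3.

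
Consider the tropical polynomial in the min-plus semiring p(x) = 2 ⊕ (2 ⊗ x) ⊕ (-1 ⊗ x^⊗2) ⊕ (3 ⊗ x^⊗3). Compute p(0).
p(0) = -1

A tropical monomial a ⊗ x^⊗i evaluates to a + i · x. Evaluating each term at x = 0:
  Term 0 contributes 2 + 0 · 0 = 2
  Term 1 contributes 2 + 1 · 0 = 2
  Term 2 contributes -1 + 2 · 0 = -1
  Term 3 contributes 3 + 3 · 0 = 3
p(0) = ⊕ of these = min[2, 2, -1, 3] = -1.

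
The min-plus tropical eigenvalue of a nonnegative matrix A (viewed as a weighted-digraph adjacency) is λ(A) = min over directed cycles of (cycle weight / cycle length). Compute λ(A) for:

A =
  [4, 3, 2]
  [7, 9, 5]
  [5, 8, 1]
λ(A) = 1

Enumerate directed cycles and compute their means (weight / length). Sample:
  cycle 0 → 0: weight = 4, length = 1, mean = 4/1 ≈ 4.000
  cycle 1 → 1: weight = 9, length = 1, mean = 9/1 ≈ 9.000
  cycle 2 → 2: weight = 1, length = 1, mean = 1/1 ≈ 1.000
  cycle 0 → 1 → 0: weight = 10, length = 2, mean = 10/2 ≈ 5.000
  cycle 0 → 2 → 0: weight = 7, length = 2, mean = 7/2 ≈ 3.500
  cycle 1 → 0 → 1: weight = 10, length = 2, mean = 10/2 ≈ 5.000
Minimum mean = 1.000, attained e.g. along the cycle 2 → 2 with weight 1 and length 1. So λ(A) = 1/1 = 1.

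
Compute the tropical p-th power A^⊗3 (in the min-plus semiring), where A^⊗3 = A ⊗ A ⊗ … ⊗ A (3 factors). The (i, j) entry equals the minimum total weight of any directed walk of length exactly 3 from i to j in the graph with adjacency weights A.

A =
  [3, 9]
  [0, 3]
A^⊗3 =
  [9, 15]
  [6, 9]

Each entry (A^⊗3)_ij equals the minimum over all length-3 walks i = v_0 → v_1 → … → v_3 = j of Σ_t A[v_t][v_{t+1}]. For example, for (i, j) = (0, 1) we minimise over 4 possible intermediate vertex sequences; the minimum is 15, attained along the walk 0 → 0 → 0 → 1.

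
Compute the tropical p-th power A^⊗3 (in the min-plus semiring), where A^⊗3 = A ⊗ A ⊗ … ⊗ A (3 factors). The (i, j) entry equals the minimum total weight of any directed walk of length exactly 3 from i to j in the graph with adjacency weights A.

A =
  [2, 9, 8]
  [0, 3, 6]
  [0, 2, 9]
A^⊗3 =
  [6, 12, 12]
  [4, 9, 10]
  [4, 8, 10]

Each entry (A^⊗3)_ij equals the minimum over all length-3 walks i = v_0 → v_1 → … → v_3 = j of Σ_t A[v_t][v_{t+1}]. For example, for (i, j) = (0, 2) we minimise over 9 possible intermediate vertex sequences; the minimum is 12, attained along the walk 0 → 0 → 0 → 2.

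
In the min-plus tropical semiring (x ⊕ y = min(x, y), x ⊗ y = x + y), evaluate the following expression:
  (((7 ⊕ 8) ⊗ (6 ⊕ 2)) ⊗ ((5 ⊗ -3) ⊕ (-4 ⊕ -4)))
(((7 ⊕ 8) ⊗ (6 ⊕ 2)) ⊗ ((5 ⊗ -3) ⊕ (-4 ⊕ -4))) = 5

Expand innermost to outermost. Recall ⊕ takes the minimum of its arguments and ⊗ takes their sum. Working out the expression (((7 ⊕ 8) ⊗ (6 ⊕ 2)) ⊗ ((5 ⊗ -3) ⊕ (-4 ⊕ -4))) gives 5.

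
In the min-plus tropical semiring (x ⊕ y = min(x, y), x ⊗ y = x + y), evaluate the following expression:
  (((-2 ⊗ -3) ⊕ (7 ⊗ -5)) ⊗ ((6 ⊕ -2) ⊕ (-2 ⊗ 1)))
(((-2 ⊗ -3) ⊕ (7 ⊗ -5)) ⊗ ((6 ⊕ -2) ⊕ (-2 ⊗ 1))) = -7

Expand innermost to outermost. Recall ⊕ takes the minimum of its arguments and ⊗ takes their sum. Working out the expression (((-2 ⊗ -3) ⊕ (7 ⊗ -5)) ⊗ ((6 ⊕ -2) ⊕ (-2 ⊗ 1))) gives -7.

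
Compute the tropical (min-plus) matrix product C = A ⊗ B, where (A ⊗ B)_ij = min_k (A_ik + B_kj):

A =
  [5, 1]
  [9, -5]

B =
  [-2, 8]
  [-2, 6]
A ⊗ B =
  [-1, 7]
  [-7, 1]

Apply the min-plus product entry-by-entry:
  C[0][0] = min over k of (A[0][0] + B[0][0] = 5 + -2 = 3, A[0][1] + B[1][0] = 1 + -2 = -1) = -1 (attained at k = 1)
  C[0][1] = min over k of (A[0][0] + B[0][1] = 5 + 8 = 13, A[0][1] + B[1][1] = 1 + 6 = 7) = 7 (attained at k = 1)
  C[1][0] = min over k of (A[1][0] + B[0][0] = 9 + -2 = 7, A[1][1] + B[1][0] = -5 + -2 = -7) = -7 (attained at k = 1)
  C[1][1] = min over k of (A[1][0] + B[0][1] = 9 + 8 = 17, A[1][1] + B[1][1] = -5 + 6 = 1) = 1 (attained at k = 1)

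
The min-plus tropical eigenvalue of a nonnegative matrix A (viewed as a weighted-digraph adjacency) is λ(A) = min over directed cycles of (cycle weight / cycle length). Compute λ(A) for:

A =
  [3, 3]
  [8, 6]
λ(A) = 3

Enumerate directed cycles and compute their means (weight / length). Sample:
  cycle 0 → 0: weight = 3, length = 1, mean = 3/1 ≈ 3.000
  cycle 1 → 1: weight = 6, length = 1, mean = 6/1 ≈ 6.000
  cycle 0 → 1 → 0: weight = 11, length = 2, mean = 11/2 ≈ 5.500
  cycle 1 → 0 → 1: weight = 11, length = 2, mean = 11/2 ≈ 5.500
Minimum mean = 3.000, attained e.g. along the cycle 0 → 0 with weight 3 and length 1. So λ(A) = 3/1 = 3.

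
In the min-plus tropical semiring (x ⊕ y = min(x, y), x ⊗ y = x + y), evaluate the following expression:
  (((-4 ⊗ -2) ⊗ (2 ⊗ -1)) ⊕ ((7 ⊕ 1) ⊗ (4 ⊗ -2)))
(((-4 ⊗ -2) ⊗ (2 ⊗ -1)) ⊕ ((7 ⊕ 1) ⊗ (4 ⊗ -2))) = -5

Expand innermost to outermost. Recall ⊕ takes the minimum of its arguments and ⊗ takes their sum. Working out the expression (((-4 ⊗ -2) ⊗ (2 ⊗ -1)) ⊕ ((7 ⊕ 1) ⊗ (4 ⊗ -2))) gives -5.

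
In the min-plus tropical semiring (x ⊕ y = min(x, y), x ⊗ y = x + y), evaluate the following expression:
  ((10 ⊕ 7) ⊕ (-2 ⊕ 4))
((10 ⊕ 7) ⊕ (-2 ⊕ 4)) = -2

Expand innermost to outermost. Recall ⊕ takes the minimum of its arguments and ⊗ takes their sum. Working out the expression ((10 ⊕ 7) ⊕ (-2 ⊕ 4)) gives -2.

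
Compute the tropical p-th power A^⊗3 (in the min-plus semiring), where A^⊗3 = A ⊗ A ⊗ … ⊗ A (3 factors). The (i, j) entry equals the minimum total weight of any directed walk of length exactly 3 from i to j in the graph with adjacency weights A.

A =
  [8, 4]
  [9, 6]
A^⊗3 =
  [19, 16]
  [21, 18]

Each entry (A^⊗3)_ij equals the minimum over all length-3 walks i = v_0 → v_1 → … → v_3 = j of Σ_t A[v_t][v_{t+1}]. For example, for (i, j) = (0, 1) we minimise over 4 possible intermediate vertex sequences; the minimum is 16, attained along the walk 0 → 1 → 1 → 1.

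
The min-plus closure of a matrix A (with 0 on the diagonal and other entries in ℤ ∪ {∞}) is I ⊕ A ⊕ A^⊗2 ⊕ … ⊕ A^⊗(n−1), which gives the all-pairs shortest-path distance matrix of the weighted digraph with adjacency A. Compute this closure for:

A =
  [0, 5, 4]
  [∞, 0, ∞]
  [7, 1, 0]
Closure =
  [0, 5, 4]
  [∞, 0, ∞]
  [7, 1, 0]

This is the Floyd-Warshall all-pairs shortest-path computation. For each intermediate vertex k = 0, 1, …, 2, update dist[i][j] ← min(dist[i][j], dist[i][k] + dist[k][j]). The final matrix gives, for each (i, j), the minimum total weight of any directed path from i to j (possibly empty when i = j).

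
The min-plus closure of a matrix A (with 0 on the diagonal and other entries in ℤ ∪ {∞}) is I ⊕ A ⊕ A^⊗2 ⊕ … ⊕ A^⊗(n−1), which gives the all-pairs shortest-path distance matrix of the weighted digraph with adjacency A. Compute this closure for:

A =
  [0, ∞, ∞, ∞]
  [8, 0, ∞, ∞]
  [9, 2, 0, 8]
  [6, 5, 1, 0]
Closure =
  [0, ∞, ∞, ∞]
  [8, 0, ∞, ∞]
  [9, 2, 0, 8]
  [6, 3, 1, 0]

This is the Floyd-Warshall all-pairs shortest-path computation. For each intermediate vertex k = 0, 1, …, 3, update dist[i][j] ← min(dist[i][j], dist[i][k] + dist[k][j]). The final matrix gives, for each (i, j), the minimum total weight of any directed path from i to j (possibly empty when i = j).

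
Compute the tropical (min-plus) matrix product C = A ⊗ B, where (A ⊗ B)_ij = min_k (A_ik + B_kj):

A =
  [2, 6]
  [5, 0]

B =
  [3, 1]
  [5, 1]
A ⊗ B =
  [5, 3]
  [5, 1]

Apply the min-plus product entry-by-entry:
  C[0][0] = min over k of (A[0][0] + B[0][0] = 2 + 3 = 5, A[0][1] + B[1][0] = 6 + 5 = 11) = 5 (attained at k = 0)
  C[0][1] = min over k of (A[0][0] + B[0][1] = 2 + 1 = 3, A[0][1] + B[1][1] = 6 + 1 = 7) = 3 (attained at k = 0)
  C[1][0] = min over k of (A[1][0] + B[0][0] = 5 + 3 = 8, A[1][1] + B[1][0] = 0 + 5 = 5) = 5 (attained at k = 1)
  C[1][1] = min over k of (A[1][0] + B[0][1] = 5 + 1 = 6, A[1][1] + B[1][1] = 0 + 1 = 1) = 1 (attained at k = 1)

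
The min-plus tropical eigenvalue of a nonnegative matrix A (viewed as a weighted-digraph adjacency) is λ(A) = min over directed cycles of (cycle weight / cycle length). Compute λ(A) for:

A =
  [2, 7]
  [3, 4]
λ(A) = 2

Enumerate directed cycles and compute their means (weight / length). Sample:
  cycle 0 → 0: weight = 2, length = 1, mean = 2/1 ≈ 2.000
  cycle 1 → 1: weight = 4, length = 1, mean = 4/1 ≈ 4.000
  cycle 0 → 1 → 0: weight = 10, length = 2, mean = 10/2 ≈ 5.000
  cycle 1 → 0 → 1: weight = 10, length = 2, mean = 10/2 ≈ 5.000
Minimum mean = 2.000, attained e.g. along the cycle 0 → 0 with weight 2 and length 1. So λ(A) = 2/1 = 2.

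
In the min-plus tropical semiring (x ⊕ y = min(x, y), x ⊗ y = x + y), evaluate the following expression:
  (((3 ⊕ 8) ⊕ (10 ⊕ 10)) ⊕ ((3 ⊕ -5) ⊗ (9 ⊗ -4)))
(((3 ⊕ 8) ⊕ (10 ⊕ 10)) ⊕ ((3 ⊕ -5) ⊗ (9 ⊗ -4))) = 0

Expand innermost to outermost. Recall ⊕ takes the minimum of its arguments and ⊗ takes their sum. Working out the expression (((3 ⊕ 8) ⊕ (10 ⊕ 10)) ⊕ ((3 ⊕ -5) ⊗ (9 ⊗ -4))) gives 0.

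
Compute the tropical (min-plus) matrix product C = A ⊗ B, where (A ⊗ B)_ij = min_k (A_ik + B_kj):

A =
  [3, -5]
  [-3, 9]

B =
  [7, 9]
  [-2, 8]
A ⊗ B =
  [-7, 3]
  [4, 6]

Apply the min-plus product entry-by-entry:
  C[0][0] = min over k of (A[0][0] + B[0][0] = 3 + 7 = 10, A[0][1] + B[1][0] = -5 + -2 = -7) = -7 (attained at k = 1)
  C[0][1] = min over k of (A[0][0] + B[0][1] = 3 + 9 = 12, A[0][1] + B[1][1] = -5 + 8 = 3) = 3 (attained at k = 1)
  C[1][0] = min over k of (A[1][0] + B[0][0] = -3 + 7 = 4, A[1][1] + B[1][0] = 9 + -2 = 7) = 4 (attained at k = 0)
  C[1][1] = min over k of (A[1][0] + B[0][1] = -3 + 9 = 6, A[1][1] + B[1][1] = 9 + 8 = 17) = 6 (attained at k = 0)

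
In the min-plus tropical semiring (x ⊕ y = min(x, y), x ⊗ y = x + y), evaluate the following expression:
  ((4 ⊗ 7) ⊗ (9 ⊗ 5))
((4 ⊗ 7) ⊗ (9 ⊗ 5)) = 25

Expand innermost to outermost. Recall ⊕ takes the minimum of its arguments and ⊗ takes their sum. Working out the expression ((4 ⊗ 7) ⊗ (9 ⊗ 5)) gives 25.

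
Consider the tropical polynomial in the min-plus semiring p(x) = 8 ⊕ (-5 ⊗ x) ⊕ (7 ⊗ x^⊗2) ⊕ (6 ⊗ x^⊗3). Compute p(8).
p(8) = 3

A tropical monomial a ⊗ x^⊗i evaluates to a + i · x. Evaluating each term at x = 8:
  Term 0 contributes 8 + 0 · 8 = 8
  Term 1 contributes -5 + 1 · 8 = 3
  Term 2 contributes 7 + 2 · 8 = 23
  Term 3 contributes 6 + 3 · 8 = 30
p(8) = ⊕ of these = min[8, 3, 23, 30] = 3.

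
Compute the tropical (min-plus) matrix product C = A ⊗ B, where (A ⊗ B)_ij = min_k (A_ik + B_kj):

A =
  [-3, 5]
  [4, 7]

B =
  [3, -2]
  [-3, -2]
A ⊗ B =
  [0, -5]
  [4, 2]

Apply the min-plus product entry-by-entry:
  C[0][0] = min over k of (A[0][0] + B[0][0] = -3 + 3 = 0, A[0][1] + B[1][0] = 5 + -3 = 2) = 0 (attained at k = 0)
  C[0][1] = min over k of (A[0][0] + B[0][1] = -3 + -2 = -5, A[0][1] + B[1][1] = 5 + -2 = 3) = -5 (attained at k = 0)
  C[1][0] = min over k of (A[1][0] + B[0][0] = 4 + 3 = 7, A[1][1] + B[1][0] = 7 + -3 = 4) = 4 (attained at k = 1)
  C[1][1] = min over k of (A[1][0] + B[0][1] = 4 + -2 = 2, A[1][1] + B[1][1] = 7 + -2 = 5) = 2 (attained at k = 0)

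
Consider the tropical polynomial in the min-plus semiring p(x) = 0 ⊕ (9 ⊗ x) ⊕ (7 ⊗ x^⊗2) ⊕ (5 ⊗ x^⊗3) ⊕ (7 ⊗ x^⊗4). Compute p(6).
p(6) = 0

A tropical monomial a ⊗ x^⊗i evaluates to a + i · x. Evaluating each term at x = 6:
  Term 0 contributes 0 + 0 · 6 = 0
  Term 1 contributes 9 + 1 · 6 = 15
  Term 2 contributes 7 + 2 · 6 = 19
  Term 3 contributes 5 + 3 · 6 = 23
  Term 4 contributes 7 + 4 · 6 = 31
p(6) = ⊕ of these = min[0, 15, 19, 23, 31] = 0.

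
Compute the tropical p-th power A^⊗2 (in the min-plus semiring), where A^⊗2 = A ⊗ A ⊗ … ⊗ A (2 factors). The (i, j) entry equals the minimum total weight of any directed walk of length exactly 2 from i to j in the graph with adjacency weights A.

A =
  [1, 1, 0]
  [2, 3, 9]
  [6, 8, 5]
A^⊗2 =
  [2, 2, 1]
  [3, 3, 2]
  [7, 7, 6]

Each entry (A^⊗2)_ij equals the minimum over all length-2 walks i = v_0 → v_1 → … → v_2 = j of Σ_t A[v_t][v_{t+1}]. For example, for (i, j) = (0, 2) we minimise over 3 possible intermediate vertex sequences; the minimum is 1, attained along the walk 0 → 0 → 2.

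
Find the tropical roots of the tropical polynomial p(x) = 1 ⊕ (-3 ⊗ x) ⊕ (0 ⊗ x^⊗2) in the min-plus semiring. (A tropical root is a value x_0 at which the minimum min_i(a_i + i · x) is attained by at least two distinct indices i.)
Roots: {-3, 4}

Each tropical root is a break point of the lower envelope of the lines y = a_i + i · x (there are 3 lines, with slopes 0, 1, ..., 2). Only the lines that attain the minimum somewhere contribute to roots; other lines are dominated. Here the surviving (envelope) indices are i = 2, i = 1, i = 0.
Intersections between consecutive envelope lines give the roots: for adjacent envelope indices i < j the intersection is x = (a_i − a_j) / (j − i). Reading off the sorted break points: {-3, 4}.
Verification: at each break x_0, at least two indices attain the minimum of min_i(a_i + i · x_0).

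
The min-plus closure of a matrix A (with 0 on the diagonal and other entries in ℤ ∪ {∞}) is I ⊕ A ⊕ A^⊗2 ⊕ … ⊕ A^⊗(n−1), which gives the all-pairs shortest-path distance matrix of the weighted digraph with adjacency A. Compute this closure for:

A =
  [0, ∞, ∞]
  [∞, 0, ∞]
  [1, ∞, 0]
Closure =
  [0, ∞, ∞]
  [∞, 0, ∞]
  [1, ∞, 0]

This is the Floyd-Warshall all-pairs shortest-path computation. For each intermediate vertex k = 0, 1, …, 2, update dist[i][j] ← min(dist[i][j], dist[i][k] + dist[k][j]). The final matrix gives, for each (i, j), the minimum total weight of any directed path from i to j (possibly empty when i = j).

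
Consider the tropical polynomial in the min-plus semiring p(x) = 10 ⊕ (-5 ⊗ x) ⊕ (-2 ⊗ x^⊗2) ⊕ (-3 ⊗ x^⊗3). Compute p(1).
p(1) = -4

A tropical monomial a ⊗ x^⊗i evaluates to a + i · x. Evaluating each term at x = 1:
  Term 0 contributes 10 + 0 · 1 = 10
  Term 1 contributes -5 + 1 · 1 = -4
  Term 2 contributes -2 + 2 · 1 = 0
  Term 3 contributes -3 + 3 · 1 = 0
p(1) = ⊕ of these = min[10, -4, 0, 0] = -4.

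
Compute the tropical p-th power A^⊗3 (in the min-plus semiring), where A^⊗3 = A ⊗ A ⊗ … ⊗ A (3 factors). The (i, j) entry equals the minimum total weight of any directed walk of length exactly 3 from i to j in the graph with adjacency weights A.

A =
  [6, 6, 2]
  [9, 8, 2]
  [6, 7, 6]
A^⊗3 =
  [14, 14, 10]
  [14, 14, 10]
  [14, 15, 14]

Each entry (A^⊗3)_ij equals the minimum over all length-3 walks i = v_0 → v_1 → … → v_3 = j of Σ_t A[v_t][v_{t+1}]. For example, for (i, j) = (0, 2) we minimise over 9 possible intermediate vertex sequences; the minimum is 10, attained along the walk 0 → 2 → 0 → 2.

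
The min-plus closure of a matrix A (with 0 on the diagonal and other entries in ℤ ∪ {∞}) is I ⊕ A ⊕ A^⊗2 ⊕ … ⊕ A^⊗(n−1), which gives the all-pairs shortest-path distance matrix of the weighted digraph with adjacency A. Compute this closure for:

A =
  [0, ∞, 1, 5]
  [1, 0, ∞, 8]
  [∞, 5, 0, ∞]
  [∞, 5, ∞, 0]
Closure =
  [0, 6, 1, 5]
  [1, 0, 2, 6]
  [6, 5, 0, 11]
  [6, 5, 7, 0]

This is the Floyd-Warshall all-pairs shortest-path computation. For each intermediate vertex k = 0, 1, …, 3, update dist[i][j] ← min(dist[i][j], dist[i][k] + dist[k][j]). The final matrix gives, for each (i, j), the minimum total weight of any directed path from i to j (possibly empty when i = j).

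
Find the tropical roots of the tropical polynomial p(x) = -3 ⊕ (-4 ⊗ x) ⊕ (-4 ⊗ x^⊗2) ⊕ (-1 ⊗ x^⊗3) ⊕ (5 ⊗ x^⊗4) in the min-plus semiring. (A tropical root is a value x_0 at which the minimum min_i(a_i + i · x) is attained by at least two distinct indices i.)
Roots: {-6, -3, 0, 1}

Each tropical root is a break point of the lower envelope of the lines y = a_i + i · x (there are 5 lines, with slopes 0, 1, ..., 4). Only the lines that attain the minimum somewhere contribute to roots; other lines are dominated. Here the surviving (envelope) indices are i = 4, i = 3, i = 2, i = 1, i = 0.
Intersections between consecutive envelope lines give the roots: for adjacent envelope indices i < j the intersection is x = (a_i − a_j) / (j − i). Reading off the sorted break points: {-6, -3, 0, 1}.
Verification: at each break x_0, at least two indices attain the minimum of min_i(a_i + i · x_0).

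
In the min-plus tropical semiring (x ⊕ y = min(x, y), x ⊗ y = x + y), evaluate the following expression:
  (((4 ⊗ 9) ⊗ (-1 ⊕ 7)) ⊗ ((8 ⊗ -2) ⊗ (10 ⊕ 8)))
(((4 ⊗ 9) ⊗ (-1 ⊕ 7)) ⊗ ((8 ⊗ -2) ⊗ (10 ⊕ 8))) = 26

Expand innermost to outermost. Recall ⊕ takes the minimum of its arguments and ⊗ takes their sum. Working out the expression (((4 ⊗ 9) ⊗ (-1 ⊕ 7)) ⊗ ((8 ⊗ -2) ⊗ (10 ⊕ 8))) gives 26.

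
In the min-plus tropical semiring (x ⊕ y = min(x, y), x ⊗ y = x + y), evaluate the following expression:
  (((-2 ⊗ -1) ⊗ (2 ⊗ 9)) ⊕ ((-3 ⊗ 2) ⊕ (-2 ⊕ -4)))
(((-2 ⊗ -1) ⊗ (2 ⊗ 9)) ⊕ ((-3 ⊗ 2) ⊕ (-2 ⊕ -4))) = -4

Expand innermost to outermost. Recall ⊕ takes the minimum of its arguments and ⊗ takes their sum. Working out the expression (((-2 ⊗ -1) ⊗ (2 ⊗ 9)) ⊕ ((-3 ⊗ 2) ⊕ (-2 ⊕ -4))) gives -4.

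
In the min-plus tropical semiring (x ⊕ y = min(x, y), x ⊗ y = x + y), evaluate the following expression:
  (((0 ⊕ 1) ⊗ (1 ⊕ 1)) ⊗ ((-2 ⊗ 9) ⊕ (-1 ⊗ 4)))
(((0 ⊕ 1) ⊗ (1 ⊕ 1)) ⊗ ((-2 ⊗ 9) ⊕ (-1 ⊗ 4))) = 4

Expand innermost to outermost. Recall ⊕ takes the minimum of its arguments and ⊗ takes their sum. Working out the expression (((0 ⊕ 1) ⊗ (1 ⊕ 1)) ⊗ ((-2 ⊗ 9) ⊕ (-1 ⊗ 4))) gives 4.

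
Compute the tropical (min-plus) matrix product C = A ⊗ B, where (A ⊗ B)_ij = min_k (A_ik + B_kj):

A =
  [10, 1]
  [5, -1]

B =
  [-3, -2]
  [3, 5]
A ⊗ B =
  [4, 6]
  [2, 3]

Apply the min-plus product entry-by-entry:
  C[0][0] = min over k of (A[0][0] + B[0][0] = 10 + -3 = 7, A[0][1] + B[1][0] = 1 + 3 = 4) = 4 (attained at k = 1)
  C[0][1] = min over k of (A[0][0] + B[0][1] = 10 + -2 = 8, A[0][1] + B[1][1] = 1 + 5 = 6) = 6 (attained at k = 1)
  C[1][0] = min over k of (A[1][0] + B[0][0] = 5 + -3 = 2, A[1][1] + B[1][0] = -1 + 3 = 2) = 2 (attained at k = 0)
  C[1][1] = min over k of (A[1][0] + B[0][1] = 5 + -2 = 3, A[1][1] + B[1][1] = -1 + 5 = 4) = 3 (attained at k = 0)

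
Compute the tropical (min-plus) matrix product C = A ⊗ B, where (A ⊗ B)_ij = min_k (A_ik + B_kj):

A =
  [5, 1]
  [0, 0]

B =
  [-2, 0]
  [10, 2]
A ⊗ B =
  [3, 3]
  [-2, 0]

Apply the min-plus product entry-by-entry:
  C[0][0] = min over k of (A[0][0] + B[0][0] = 5 + -2 = 3, A[0][1] + B[1][0] = 1 + 10 = 11) = 3 (attained at k = 0)
  C[0][1] = min over k of (A[0][0] + B[0][1] = 5 + 0 = 5, A[0][1] + B[1][1] = 1 + 2 = 3) = 3 (attained at k = 1)
  C[1][0] = min over k of (A[1][0] + B[0][0] = 0 + -2 = -2, A[1][1] + B[1][0] = 0 + 10 = 10) = -2 (attained at k = 0)
  C[1][1] = min over k of (A[1][0] + B[0][1] = 0 + 0 = 0, A[1][1] + B[1][1] = 0 + 2 = 2) = 0 (attained at k = 0)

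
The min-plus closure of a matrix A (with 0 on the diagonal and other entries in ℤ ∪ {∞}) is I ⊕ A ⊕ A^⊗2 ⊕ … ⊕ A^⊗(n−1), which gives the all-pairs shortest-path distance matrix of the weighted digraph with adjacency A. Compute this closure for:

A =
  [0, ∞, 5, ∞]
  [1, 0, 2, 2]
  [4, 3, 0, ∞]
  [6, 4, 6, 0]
Closure =
  [0, 8, 5, 10]
  [1, 0, 2, 2]
  [4, 3, 0, 5]
  [5, 4, 6, 0]

This is the Floyd-Warshall all-pairs shortest-path computation. For each intermediate vertex k = 0, 1, …, 3, update dist[i][j] ← min(dist[i][j], dist[i][k] + dist[k][j]). The final matrix gives, for each (i, j), the minimum total weight of any directed path from i to j (possibly empty when i = j).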